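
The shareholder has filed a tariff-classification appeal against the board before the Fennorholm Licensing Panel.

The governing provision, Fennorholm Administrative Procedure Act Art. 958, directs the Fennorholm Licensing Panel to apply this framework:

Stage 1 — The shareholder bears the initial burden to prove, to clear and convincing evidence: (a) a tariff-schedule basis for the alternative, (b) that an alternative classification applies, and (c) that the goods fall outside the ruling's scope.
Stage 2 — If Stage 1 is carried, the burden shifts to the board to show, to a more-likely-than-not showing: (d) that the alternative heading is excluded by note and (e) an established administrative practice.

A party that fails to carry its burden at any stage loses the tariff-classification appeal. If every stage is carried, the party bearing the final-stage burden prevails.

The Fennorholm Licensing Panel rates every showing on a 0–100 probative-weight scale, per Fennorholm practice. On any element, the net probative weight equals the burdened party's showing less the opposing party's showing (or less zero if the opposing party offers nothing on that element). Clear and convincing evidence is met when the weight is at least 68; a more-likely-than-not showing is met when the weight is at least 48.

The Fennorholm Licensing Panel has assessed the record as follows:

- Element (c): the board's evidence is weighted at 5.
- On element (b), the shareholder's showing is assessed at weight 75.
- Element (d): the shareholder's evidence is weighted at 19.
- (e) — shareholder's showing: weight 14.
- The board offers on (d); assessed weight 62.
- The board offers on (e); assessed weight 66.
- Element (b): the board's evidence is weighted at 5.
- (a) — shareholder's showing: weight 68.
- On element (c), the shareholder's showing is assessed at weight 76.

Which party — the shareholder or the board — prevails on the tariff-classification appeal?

shareholder

Stage 1 — burden on shareholder; standard: clear and convincing evidence (weight is at least 68).
    (a): 68 ≥ 68 [met]
    (b): 75 − 5 = 70 ≥ 68 [met]
    (c): 76 − 5 = 71 ≥ 68 [met]
  The shareholder carries Stage 1; the board now bears the burden.
Stage 2 — burden on board; standard: a more-likely-than-not showing (weight is at least 48).
    (d): 62 − 19 = 43 < 48 [not met]
    (e): 66 − 14 = 52 ≥ 48 [met]
  Stage 2 not carried; the board fails its burden.
So the shareholder prevails.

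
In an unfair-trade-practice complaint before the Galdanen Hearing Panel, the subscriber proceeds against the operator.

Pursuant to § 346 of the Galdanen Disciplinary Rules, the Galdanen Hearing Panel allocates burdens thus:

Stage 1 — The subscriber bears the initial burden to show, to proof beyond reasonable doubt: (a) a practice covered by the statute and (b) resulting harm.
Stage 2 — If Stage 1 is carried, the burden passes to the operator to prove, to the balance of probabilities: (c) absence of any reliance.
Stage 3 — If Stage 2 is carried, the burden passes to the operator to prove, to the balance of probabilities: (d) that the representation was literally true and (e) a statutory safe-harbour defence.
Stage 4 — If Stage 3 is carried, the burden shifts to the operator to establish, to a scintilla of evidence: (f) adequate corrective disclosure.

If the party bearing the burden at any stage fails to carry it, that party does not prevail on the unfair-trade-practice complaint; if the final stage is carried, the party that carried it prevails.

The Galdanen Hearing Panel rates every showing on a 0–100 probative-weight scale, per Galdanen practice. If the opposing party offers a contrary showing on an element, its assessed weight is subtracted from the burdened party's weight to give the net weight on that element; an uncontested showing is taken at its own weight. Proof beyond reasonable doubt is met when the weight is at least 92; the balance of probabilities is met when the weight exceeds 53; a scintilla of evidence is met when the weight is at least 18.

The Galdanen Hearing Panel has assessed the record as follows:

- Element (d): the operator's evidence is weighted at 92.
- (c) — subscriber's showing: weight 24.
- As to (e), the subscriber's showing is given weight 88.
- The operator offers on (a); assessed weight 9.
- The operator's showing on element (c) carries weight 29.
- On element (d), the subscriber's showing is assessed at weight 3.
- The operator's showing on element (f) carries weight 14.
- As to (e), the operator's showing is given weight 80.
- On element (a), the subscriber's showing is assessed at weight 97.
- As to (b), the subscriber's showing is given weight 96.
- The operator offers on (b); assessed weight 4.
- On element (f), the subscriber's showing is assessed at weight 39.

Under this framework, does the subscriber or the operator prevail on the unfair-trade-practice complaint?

operator

Stage 1 (subscriber, proof beyond reasonable doubt, weight is at least 92): (a) net 97−9=88 < 92 — fails; (b) net 96−4=92 ≥ 92 — meets.
  Not every element is met, so the subscriber fails to carry Stage 1.
The analysis ends at Stage 1; the operator prevails.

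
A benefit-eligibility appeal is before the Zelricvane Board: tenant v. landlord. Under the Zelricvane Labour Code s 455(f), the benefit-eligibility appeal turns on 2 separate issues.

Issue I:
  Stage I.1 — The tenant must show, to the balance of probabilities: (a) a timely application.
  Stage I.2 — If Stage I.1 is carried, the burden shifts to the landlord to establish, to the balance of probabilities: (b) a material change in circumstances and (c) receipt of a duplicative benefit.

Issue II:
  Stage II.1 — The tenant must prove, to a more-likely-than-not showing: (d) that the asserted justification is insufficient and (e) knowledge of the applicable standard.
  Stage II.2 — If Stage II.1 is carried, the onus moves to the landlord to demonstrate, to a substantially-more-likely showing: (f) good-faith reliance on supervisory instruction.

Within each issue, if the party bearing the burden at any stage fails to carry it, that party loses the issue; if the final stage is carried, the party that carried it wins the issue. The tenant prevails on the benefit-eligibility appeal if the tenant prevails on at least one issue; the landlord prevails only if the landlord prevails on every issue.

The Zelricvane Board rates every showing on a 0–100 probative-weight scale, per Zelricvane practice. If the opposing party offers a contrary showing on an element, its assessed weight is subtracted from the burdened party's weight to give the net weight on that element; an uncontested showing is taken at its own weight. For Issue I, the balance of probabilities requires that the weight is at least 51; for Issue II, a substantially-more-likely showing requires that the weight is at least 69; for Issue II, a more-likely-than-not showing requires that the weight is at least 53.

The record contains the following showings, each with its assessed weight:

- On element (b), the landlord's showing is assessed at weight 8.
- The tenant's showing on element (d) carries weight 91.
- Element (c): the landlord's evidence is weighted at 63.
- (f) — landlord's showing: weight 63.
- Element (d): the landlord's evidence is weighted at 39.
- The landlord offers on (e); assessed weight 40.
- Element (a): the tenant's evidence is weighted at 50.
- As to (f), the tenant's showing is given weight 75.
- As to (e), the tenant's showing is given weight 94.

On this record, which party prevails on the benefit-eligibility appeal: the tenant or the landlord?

— Issue I —
Stage I.1 — burden on tenant; standard: the balance of probabilities (weight is at least 51).
    (a): 50 < 51 [not met]
  Stage I.1 not carried; the tenant fails its burden.
The analysis ends at Stage I.1; the landlord prevails on this issue.
— Issue II —
At Stage II.1 the tenant must meet a more-likely-than-not showing (weight is at least 53): on (d) the weight is 91 less the opposing 39 gives net 52, which does not reach 53, so (d) does not meet the standard; on (e) the weight is 94 less the opposing 40 gives net 54, ≥ 53, so (e) meets the standard.
  The tenant does not carry Stage II.1.
The analysis ends at Stage II.1; the landlord prevails on this issue.
Per-issue: Issue I → landlord; Issue II → landlord. The tenant must prevail on at least one issue; overall, the landlord prevails.

landlord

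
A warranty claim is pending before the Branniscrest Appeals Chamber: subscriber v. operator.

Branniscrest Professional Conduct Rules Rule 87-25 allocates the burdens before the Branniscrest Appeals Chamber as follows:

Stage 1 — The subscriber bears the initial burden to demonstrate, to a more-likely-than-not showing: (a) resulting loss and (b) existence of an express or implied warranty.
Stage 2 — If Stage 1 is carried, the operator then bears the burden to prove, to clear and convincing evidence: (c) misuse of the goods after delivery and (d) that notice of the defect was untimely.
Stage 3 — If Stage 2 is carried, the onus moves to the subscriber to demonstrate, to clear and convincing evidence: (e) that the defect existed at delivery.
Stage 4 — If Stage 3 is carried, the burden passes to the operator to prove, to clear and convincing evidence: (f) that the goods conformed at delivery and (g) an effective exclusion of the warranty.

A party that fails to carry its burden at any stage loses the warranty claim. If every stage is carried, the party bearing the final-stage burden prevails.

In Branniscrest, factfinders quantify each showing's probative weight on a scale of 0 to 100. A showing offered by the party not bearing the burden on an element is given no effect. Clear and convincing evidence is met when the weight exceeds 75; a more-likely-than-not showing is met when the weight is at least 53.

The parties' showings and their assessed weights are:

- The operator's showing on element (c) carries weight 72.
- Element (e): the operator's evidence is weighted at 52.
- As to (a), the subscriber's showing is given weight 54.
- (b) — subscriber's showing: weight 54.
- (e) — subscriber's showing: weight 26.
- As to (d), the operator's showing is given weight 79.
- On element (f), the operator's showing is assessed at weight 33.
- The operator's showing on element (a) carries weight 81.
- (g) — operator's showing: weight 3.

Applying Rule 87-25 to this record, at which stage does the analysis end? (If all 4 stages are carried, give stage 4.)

Stage 1 — burden on subscriber; standard: a more-likely-than-not showing (weight is at least 53).
    (a): 54 (operator's 81 disregarded) ≥ 53 [met]
    (b): 54 ≥ 53 [met]
  The subscriber carries Stage 1; the operator now bears the burden.
Stage 2 — burden on operator; standard: clear and convincing evidence (weight exceeds 75).
    (c): 72 ≤ 75 [not met]
    (d): 79 > 75 [met]
  Not every element is met, so the operator fails to carry Stage 2.
The analysis ends at Stage 2; the subscriber prevails.

stage 2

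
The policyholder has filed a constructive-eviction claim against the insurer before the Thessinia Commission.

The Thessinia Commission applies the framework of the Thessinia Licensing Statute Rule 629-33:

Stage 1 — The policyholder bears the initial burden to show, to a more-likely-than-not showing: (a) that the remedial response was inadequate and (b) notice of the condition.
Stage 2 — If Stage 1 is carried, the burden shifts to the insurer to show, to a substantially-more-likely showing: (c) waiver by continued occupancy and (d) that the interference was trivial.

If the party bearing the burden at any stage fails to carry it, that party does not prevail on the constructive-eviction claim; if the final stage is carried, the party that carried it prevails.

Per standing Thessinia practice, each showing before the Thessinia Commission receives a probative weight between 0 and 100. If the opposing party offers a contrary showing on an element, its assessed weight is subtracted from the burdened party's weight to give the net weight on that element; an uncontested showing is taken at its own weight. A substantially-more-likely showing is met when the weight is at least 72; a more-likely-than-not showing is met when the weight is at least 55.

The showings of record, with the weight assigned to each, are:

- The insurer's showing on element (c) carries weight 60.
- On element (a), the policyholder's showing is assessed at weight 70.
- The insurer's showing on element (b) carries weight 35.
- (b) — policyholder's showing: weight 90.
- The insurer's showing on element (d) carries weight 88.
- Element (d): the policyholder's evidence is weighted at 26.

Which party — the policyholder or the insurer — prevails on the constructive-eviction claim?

Stage 1 (policyholder, a more-likely-than-not showing, weight is at least 55): (a) 70 ≥ 55 — meets; (b) net 90−35=55 ≥ 55 — meets.
  Stage 1 carried; the burden shifts to the insurer.
Stage 2 (insurer, a substantially-more-likely showing, weight is at least 72): (c) 60 < 72 — fails; (d) net 88−26=62 < 72 — fails.
  The insurer does not carry Stage 2.
The analysis ends at Stage 2; the policyholder prevails.

policyholder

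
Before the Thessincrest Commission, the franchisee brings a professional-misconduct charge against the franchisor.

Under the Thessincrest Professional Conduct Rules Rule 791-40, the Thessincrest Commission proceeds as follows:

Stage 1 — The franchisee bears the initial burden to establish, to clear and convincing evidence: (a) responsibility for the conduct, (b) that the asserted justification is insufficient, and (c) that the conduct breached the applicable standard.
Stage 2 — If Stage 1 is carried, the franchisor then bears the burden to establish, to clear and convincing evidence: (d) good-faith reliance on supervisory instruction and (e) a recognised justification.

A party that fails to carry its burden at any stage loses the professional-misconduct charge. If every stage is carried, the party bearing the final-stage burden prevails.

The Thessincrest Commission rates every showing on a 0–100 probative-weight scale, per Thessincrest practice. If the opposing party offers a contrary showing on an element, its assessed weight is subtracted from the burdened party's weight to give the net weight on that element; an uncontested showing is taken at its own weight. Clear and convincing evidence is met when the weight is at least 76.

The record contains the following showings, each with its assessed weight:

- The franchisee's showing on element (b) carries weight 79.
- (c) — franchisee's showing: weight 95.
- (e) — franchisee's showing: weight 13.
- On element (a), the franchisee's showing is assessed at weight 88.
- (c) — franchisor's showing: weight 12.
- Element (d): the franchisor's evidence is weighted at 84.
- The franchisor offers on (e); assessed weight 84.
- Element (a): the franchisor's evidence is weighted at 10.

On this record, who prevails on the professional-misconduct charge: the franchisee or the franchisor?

franchisee

At Stage 1 the franchisee must meet clear and convincing evidence (weight is at least 76): on (a) the weight is 88 less the opposing 10 gives net 78, which does reach 76, so (a) meets the standard; on (b) the weight is 79, ≥ 76, so (b) meets the standard; on (c) the weight is 95 less the opposing 12 gives net 83, ≥ 76, so (c) meets the standard.
  All elements met. The burden passes to the franchisor.
At Stage 2 the franchisor must meet clear and convincing evidence (weight is at least 76): on (d) the weight is 84, which does reach 76, so (d) meets the standard; on (e) the weight is 84 less the opposing 13 gives net 71, which does not reach 76, so (e) does not meet the standard.
  Not every element is met, so the franchisor fails to carry Stage 2.
So the franchisee prevails.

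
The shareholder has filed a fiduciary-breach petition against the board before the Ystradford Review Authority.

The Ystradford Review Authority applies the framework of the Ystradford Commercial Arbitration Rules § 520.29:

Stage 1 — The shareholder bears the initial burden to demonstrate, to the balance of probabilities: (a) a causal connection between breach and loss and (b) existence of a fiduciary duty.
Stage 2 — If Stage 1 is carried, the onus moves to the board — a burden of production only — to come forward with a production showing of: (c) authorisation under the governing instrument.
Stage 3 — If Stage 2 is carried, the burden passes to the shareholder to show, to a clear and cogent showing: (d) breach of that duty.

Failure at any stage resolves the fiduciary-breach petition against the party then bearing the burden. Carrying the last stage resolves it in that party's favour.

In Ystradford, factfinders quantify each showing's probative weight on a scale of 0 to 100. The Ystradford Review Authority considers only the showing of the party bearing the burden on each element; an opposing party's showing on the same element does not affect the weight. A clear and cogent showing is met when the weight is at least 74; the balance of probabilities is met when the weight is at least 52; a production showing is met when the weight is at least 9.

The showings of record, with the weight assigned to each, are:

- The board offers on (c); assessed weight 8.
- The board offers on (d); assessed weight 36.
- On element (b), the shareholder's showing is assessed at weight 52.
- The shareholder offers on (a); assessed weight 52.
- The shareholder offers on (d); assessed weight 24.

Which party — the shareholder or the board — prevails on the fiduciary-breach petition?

shareholder

At Stage 1 the shareholder must meet the balance of probabilities (weight is at least 52): on (a) the weight is 52, ≥ 52, so (a) meets the standard; on (b) the weight is 52, which does reach 52, so (b) meets the standard.
  The shareholder carries Stage 1; the board now bears the burden.
At Stage 2 the board must meet a production showing (weight is at least 9): on (c) the weight is 8, < 9, so (c) does not meet the standard.
  Not every element is met, so the board fails to carry Stage 2.
The shareholder prevails.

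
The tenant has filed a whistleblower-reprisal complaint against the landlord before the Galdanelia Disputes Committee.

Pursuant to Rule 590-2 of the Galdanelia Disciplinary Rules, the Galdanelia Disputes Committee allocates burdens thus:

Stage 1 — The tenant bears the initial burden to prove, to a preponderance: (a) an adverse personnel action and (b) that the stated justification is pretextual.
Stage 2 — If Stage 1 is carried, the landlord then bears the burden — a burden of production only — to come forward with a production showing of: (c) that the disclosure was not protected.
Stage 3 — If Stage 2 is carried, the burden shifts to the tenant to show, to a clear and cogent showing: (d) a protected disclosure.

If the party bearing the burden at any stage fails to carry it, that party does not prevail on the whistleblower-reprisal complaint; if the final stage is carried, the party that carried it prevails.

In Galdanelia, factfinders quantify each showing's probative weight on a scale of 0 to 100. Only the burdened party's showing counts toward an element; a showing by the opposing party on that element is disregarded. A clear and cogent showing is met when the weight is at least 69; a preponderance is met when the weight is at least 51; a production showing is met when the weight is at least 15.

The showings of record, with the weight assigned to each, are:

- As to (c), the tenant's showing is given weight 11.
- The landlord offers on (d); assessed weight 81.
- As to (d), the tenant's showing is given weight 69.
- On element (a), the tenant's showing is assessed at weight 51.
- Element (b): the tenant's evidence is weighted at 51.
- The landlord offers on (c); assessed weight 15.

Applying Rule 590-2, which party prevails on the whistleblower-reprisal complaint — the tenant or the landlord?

Stage 1 (tenant, a preponderance, weight is at least 51): (a) 51 ≥ 51 — meets; (b) 51 ≥ 51 — meets.
  Stage 1 is satisfied; the onus moves to the landlord.
Stage 2 (landlord, a production showing, weight is at least 15): (c) 15 (tenant's 11 disregarded) ≥ 15 — meets.
  Stage 2 carried; the burden shifts to the tenant.
Stage 3 (tenant, a clear and cogent showing, weight is at least 69): (d) 69 (landlord's 81 disregarded) ≥ 69 — meets.
  All elements met at the final stage.
With every stage satisfied, the tenant prevails.

tenant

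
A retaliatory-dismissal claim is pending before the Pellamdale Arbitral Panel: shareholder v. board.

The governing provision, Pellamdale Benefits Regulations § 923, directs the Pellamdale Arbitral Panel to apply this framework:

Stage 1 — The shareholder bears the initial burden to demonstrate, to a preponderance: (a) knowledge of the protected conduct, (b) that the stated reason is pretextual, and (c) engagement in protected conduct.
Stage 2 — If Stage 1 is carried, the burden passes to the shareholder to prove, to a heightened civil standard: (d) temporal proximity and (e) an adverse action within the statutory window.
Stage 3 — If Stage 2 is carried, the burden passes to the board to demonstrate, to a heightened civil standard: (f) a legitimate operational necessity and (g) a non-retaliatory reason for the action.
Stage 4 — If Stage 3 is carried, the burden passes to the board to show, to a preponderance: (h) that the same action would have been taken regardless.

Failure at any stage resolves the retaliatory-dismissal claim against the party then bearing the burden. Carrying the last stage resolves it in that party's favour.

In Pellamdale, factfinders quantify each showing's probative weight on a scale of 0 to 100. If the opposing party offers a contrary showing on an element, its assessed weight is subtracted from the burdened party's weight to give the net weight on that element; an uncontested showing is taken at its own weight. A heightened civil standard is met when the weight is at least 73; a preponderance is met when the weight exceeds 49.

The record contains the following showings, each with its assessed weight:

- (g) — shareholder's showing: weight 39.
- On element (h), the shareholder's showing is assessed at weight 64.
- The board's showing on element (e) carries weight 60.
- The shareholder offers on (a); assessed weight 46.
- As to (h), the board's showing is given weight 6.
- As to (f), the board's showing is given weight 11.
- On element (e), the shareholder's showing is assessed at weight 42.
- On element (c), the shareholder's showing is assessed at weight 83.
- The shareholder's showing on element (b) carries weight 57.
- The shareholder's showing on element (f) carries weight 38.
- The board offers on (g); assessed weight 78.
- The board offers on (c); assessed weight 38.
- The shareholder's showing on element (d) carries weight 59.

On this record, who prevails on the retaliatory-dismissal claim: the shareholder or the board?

Stage 1 — burden on shareholder; standard: a preponderance (weight exceeds 49).
    (a): 46 ≤ 49 [not met]
    (b): 57 > 49 [met]
    (c): 83 − 38 = 45 ≤ 49 [not met]
  Stage 1 not carried; the shareholder fails its burden.
The board prevails.

board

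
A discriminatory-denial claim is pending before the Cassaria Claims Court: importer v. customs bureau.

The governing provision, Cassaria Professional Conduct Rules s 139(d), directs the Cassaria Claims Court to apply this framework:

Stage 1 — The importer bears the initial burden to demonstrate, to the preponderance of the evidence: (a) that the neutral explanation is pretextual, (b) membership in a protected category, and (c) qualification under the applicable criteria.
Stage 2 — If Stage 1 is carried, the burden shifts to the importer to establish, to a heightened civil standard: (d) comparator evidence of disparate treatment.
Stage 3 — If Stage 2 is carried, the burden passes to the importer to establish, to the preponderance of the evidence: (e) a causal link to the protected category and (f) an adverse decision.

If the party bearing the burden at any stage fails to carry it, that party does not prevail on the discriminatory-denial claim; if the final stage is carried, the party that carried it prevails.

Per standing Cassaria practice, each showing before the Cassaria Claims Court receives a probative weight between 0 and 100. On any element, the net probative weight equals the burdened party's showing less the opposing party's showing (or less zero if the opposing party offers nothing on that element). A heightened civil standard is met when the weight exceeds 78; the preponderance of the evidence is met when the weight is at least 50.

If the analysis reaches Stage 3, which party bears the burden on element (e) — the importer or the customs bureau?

importer

Stage 3's rule assigns the burden to the importer (to the preponderance of the evidence).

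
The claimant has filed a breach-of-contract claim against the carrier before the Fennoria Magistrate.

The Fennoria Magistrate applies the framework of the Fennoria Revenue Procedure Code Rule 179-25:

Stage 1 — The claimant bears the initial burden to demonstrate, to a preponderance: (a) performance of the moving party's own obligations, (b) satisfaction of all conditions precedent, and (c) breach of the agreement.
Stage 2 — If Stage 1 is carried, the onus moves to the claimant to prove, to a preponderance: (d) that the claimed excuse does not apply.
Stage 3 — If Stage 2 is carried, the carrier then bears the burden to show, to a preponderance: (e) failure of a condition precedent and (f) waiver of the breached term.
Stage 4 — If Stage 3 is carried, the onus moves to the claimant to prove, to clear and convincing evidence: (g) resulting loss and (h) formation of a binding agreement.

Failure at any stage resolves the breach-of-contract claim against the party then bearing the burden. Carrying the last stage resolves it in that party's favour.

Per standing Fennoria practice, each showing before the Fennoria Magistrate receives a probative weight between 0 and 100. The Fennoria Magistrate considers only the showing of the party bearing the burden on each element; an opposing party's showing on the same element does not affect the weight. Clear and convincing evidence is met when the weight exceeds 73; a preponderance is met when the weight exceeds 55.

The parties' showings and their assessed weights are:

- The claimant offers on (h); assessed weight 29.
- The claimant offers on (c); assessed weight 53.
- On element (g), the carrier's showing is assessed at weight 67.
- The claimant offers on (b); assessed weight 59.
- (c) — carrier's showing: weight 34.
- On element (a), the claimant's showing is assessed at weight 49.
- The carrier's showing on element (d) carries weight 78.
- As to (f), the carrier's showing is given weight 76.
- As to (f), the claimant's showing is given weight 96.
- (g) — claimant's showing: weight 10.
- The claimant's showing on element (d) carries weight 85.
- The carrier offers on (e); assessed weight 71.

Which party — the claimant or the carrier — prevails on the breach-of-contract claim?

Stage 1 — burden on claimant; standard: a preponderance (weight exceeds 55).
    (a): 49 ≤ 55 [not met]
    (b): 59 > 55 [met]
    (c): 53 (carrier's 34 disregarded) ≤ 55 [not met]
  The claimant does not carry Stage 1.
So the carrier prevails.

carrier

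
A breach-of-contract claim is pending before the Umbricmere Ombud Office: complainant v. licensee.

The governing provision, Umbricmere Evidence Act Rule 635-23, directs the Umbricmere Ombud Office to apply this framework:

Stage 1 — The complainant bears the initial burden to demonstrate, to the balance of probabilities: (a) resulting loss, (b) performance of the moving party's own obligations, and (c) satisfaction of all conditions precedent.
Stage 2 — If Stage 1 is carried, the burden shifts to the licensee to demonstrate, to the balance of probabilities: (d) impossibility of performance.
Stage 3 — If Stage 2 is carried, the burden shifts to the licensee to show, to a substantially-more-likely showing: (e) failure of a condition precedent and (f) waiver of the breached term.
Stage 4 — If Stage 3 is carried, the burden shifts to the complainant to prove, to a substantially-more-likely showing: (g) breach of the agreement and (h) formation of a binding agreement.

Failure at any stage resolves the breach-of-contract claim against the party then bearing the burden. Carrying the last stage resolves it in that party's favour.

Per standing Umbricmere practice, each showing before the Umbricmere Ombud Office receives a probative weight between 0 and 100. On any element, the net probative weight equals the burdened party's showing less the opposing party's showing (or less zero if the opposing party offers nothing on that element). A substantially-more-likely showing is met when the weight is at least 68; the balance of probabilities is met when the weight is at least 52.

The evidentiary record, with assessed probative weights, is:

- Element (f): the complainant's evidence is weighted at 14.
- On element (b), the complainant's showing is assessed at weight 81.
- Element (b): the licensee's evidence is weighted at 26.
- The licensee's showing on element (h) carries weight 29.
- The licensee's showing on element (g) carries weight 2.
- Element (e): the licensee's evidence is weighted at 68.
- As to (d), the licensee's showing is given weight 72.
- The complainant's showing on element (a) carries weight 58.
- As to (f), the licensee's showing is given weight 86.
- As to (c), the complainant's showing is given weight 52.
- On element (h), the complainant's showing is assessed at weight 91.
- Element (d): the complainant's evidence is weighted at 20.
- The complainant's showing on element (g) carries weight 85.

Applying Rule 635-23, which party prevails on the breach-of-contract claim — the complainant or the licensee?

licensee

Stage 1 — burden on complainant; standard: the balance of probabilities (weight is at least 52).
    (a): 58 ≥ 52 [met]
    (b): 81 − 26 = 55 ≥ 52 [met]
    (c): 52 ≥ 52 [met]
  The complainant carries Stage 1; the licensee now bears the burden.
Stage 2 — burden on licensee; standard: the balance of probabilities (weight is at least 52).
    (d): 72 − 20 = 52 ≥ 52 [met]
  All elements met. The licensee retains the burden for Stage 3.
Stage 3 — burden on licensee; standard: a substantially-more-likely showing (weight is at least 68).
    (e): 68 ≥ 68 [met]
    (f): 86 − 14 = 72 ≥ 68 [met]
  Stage 3 carried; the burden shifts to the complainant.
Stage 4 — burden on complainant; standard: a substantially-more-likely showing (weight is at least 68).
    (g): 85 − 2 = 83 ≥ 68 [met]
    (h): 91 − 29 = 62 < 68 [not met]
  Stage 4 not carried; the complainant fails its burden.
So the licensee prevails.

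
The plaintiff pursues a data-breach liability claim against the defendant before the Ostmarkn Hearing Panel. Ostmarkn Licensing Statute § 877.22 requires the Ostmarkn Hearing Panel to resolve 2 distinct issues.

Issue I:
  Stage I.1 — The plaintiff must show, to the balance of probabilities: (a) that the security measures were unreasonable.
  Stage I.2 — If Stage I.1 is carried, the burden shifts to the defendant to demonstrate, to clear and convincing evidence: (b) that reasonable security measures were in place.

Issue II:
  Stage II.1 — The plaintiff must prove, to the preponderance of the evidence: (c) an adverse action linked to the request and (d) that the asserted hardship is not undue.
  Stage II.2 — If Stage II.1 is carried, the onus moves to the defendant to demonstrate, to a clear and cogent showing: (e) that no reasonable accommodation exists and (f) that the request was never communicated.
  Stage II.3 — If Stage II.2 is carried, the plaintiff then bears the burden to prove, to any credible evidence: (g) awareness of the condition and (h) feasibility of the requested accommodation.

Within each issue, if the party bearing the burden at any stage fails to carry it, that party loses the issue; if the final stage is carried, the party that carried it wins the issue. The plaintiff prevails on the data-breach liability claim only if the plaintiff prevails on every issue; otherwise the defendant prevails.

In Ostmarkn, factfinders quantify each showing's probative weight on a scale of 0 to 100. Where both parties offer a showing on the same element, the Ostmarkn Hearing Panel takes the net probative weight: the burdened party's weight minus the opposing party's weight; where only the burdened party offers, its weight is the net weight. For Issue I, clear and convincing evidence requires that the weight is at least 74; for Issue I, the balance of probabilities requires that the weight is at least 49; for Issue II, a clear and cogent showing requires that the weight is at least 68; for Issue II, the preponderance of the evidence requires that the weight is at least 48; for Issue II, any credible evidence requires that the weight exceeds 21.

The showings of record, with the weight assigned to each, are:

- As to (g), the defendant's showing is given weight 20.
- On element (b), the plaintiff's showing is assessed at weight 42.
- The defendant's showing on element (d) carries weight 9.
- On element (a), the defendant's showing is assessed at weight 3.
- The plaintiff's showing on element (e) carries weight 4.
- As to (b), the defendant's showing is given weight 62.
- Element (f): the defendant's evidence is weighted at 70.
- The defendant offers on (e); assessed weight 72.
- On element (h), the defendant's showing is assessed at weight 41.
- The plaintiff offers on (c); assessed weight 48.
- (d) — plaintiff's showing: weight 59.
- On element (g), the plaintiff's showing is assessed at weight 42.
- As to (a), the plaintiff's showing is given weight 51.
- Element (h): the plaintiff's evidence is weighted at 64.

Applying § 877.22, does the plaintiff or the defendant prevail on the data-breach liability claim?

— Issue I —
Stage I.1 (plaintiff, the balance of probabilities, weight is at least 49): (a) net 51−3=48 < 49 — fails.
  Stage I.1 not carried; the plaintiff fails its burden.
So the defendant prevails on this issue.
— Issue II —
Stage II.1 (plaintiff, the preponderance of the evidence, weight is at least 48): (c) 48 ≥ 48 — meets; (d) net 59−9=50 ≥ 48 — meets.
  Stage II.1 carried; the burden shifts to the defendant.
Stage II.2 (defendant, a clear and cogent showing, weight is at least 68): (e) net 72−4=68 ≥ 68 — meets; (f) 70 ≥ 68 — meets.
  Stage II.2 carried; the burden shifts to the plaintiff.
Stage II.3 (plaintiff, any credible evidence, weight exceeds 21): (g) net 42−20=22 > 21 — meets; (h) net 64−41=23 > 21 — meets.
  The plaintiff carries the last stage.
Every stage carried; the plaintiff prevails on this issue.
Per-issue: Issue I → defendant; Issue II → plaintiff. The plaintiff must prevail on every issue; overall, the defendant prevails.

defendant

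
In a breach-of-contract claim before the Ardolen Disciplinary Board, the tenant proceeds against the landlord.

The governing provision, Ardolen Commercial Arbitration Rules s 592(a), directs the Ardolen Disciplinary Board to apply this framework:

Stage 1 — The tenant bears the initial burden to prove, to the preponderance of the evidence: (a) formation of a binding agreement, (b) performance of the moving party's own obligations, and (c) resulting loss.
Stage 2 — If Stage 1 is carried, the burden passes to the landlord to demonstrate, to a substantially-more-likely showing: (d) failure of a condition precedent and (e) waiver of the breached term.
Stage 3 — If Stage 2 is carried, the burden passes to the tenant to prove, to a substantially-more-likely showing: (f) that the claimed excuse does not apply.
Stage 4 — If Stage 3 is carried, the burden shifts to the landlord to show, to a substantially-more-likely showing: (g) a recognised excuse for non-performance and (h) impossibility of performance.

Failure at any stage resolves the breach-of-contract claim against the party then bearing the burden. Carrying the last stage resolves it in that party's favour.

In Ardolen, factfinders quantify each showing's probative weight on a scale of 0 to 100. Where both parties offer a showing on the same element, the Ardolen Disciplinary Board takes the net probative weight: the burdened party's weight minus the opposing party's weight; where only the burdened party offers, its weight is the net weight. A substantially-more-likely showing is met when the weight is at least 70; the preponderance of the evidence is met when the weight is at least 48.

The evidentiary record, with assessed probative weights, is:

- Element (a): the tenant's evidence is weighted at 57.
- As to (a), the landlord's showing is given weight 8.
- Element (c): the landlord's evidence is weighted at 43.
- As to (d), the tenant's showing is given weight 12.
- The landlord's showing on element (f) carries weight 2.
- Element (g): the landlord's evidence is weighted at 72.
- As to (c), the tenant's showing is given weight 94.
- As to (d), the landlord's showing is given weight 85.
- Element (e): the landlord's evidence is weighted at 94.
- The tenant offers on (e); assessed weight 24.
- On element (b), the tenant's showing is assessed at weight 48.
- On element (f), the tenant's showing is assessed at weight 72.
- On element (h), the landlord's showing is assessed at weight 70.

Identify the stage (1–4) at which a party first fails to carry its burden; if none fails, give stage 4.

At Stage 1 the tenant must meet the preponderance of the evidence (weight is at least 48): on (a) the weight is 57 less the opposing 8 gives net 49, which does reach 48, so (a) meets the standard; on (b) the weight is 48, ≥ 48, so (b) meets the standard; on (c) the weight is 94 less the opposing 43 gives net 51, ≥ 48, so (c) meets the standard.
  All elements met. The burden passes to the landlord.
At Stage 2 the landlord must meet a substantially-more-likely showing (weight is at least 70): on (d) the weight is 85 less the opposing 12 gives net 73, ≥ 70, so (d) meets the standard; on (e) the weight is 94 less the opposing 24 gives net 70, ≥ 70, so (e) meets the standard.
  The landlord carries Stage 2; the tenant now bears the burden.
At Stage 3 the tenant must meet a substantially-more-likely showing (weight is at least 70): on (f) the weight is 72 less the opposing 2 gives net 70, ≥ 70, so (f) meets the standard.
  All elements met. The burden passes to the landlord.
At Stage 4 the landlord must meet a substantially-more-likely showing (weight is at least 70): on (g) the weight is 72, which does reach 70, so (g) meets the standard; on (h) the weight is 70, which does reach 70, so (h) meets the standard.
  The landlord carries the last stage.
With every stage satisfied, the landlord prevails.

stage 4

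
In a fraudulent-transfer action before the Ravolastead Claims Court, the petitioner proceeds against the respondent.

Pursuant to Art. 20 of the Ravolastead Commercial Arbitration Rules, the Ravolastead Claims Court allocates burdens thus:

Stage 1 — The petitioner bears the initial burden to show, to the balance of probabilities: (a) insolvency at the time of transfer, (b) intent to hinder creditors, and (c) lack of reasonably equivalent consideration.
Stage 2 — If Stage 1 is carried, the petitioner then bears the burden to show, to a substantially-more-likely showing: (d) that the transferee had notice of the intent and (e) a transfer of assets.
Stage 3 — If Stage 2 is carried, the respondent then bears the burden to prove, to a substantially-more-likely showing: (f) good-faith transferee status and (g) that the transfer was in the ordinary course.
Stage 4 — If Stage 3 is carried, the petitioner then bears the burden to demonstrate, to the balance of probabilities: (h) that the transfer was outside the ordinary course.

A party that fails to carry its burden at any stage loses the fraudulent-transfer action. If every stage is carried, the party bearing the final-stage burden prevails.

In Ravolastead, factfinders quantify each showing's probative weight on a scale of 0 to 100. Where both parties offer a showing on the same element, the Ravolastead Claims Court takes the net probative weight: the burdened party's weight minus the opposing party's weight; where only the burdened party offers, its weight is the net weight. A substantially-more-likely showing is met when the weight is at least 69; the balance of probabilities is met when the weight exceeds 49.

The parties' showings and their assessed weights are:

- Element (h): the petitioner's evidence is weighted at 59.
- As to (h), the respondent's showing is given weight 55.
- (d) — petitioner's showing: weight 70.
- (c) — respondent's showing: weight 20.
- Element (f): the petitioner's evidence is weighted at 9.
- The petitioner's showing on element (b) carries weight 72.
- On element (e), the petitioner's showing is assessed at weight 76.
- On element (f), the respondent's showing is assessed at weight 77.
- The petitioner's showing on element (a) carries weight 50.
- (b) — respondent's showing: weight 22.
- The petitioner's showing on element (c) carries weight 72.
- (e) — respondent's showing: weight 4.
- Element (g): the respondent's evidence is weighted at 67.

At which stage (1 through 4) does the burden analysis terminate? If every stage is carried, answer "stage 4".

stage 3

At Stage 1 the petitioner must meet the balance of probabilities (weight exceeds 49): on (a) the weight is 50, which does exceed 49, so (a) meets the standard; on (b) the weight is 72 less the opposing 22 gives net 50, > 49, so (b) meets the standard; on (c) the weight is 72 less the opposing 20 gives net 52, which does exceed 49, so (c) meets the standard.
  Stage 1 carried; the burden remains with the petitioner.
At Stage 2 the petitioner must meet a substantially-more-likely showing (weight is at least 69): on (d) the weight is 70, which does reach 69, so (d) meets the standard; on (e) the weight is 76 less the opposing 4 gives net 72, which does reach 69, so (e) meets the standard.
  The petitioner carries Stage 2; the respondent now bears the burden.
At Stage 3 the respondent must meet a substantially-more-likely showing (weight is at least 69): on (f) the weight is 77 less the opposing 9 gives net 68, < 69, so (f) does not meet the standard; on (g) the weight is 67, < 69, so (g) does not meet the standard.
  Not every element is met, so the respondent fails to carry Stage 3.
So the petitioner prevails.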